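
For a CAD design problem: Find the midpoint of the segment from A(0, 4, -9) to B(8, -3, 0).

M = ((x₁+x₂)/2, (y₁+y₂)/2, (z₁+z₂)/2)
  = ((0 + 8)/2, (4 - 3)/2, (-9 + 0)/2)
  = (8/2, 1/2, -9/2)
  = (4, 0.5, -4.5)

(4, 0.5, -4.5)


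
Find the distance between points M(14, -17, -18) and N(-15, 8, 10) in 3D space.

d = √[(x₂-x₁)² + (y₂-y₁)² + (z₂-z₁)²]
  = √[(-29)² + 25² + 28²]
  = √[841 + 625 + 784]
  = √2250
  ≈ 47.43

47.43


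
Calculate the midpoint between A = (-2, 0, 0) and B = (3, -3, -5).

M = ((x₁+x₂)/2, (y₁+y₂)/2, (z₁+z₂)/2)
  = ((-2 + 3)/2, (0 - 3)/2, (0 - 5)/2)
  = (1/2, -3/2, -5/2)
  = (0.5, -1.5, -2.5)

(0.5, -1.5, -2.5)


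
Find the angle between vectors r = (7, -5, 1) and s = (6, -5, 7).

r·s = 7·6 + (-5)·(-5) + 1·7 = 42 + 25 + 7 = 74
|r| = √(7² + (-5)² + 1²) = √75 ≈ 8.66
|s| = √(6² + (-5)² + 7²) = √110 ≈ 10.49
cos θ = (r·s)/(|r||s|) = 74/(8.66·10.49) ≈ 0.8147
θ = arccos(0.8147) ≈ 35.44°

35.44°


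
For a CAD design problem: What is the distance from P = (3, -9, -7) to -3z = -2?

distance = |a·x₀ + b·y₀ + c·z₀ - d| / √(a² + b² + c²)
  = |0·3 + 0·(-9) + (-3)·(-7) - (-2)| / √(0² + 0² + (-3)²)
  = |0 + 0 + 21 + 2| / √(0 + 0 + 9)
  = |23| / √9
  = 23 / 3
  ≈ 7.667

7.667


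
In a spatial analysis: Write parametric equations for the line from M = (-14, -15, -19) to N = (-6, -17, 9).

Direction vector d = N - M = (-6 + 14, -17 + 15, 9 + 19) = (8, -2, 28)
Parametric form r = M + t·d:
x = -14 + 8t, y = -15 - 2t, z = -19 + 28t

x = -14 + 8t, y = -15 - 2t, z = -19 + 28t


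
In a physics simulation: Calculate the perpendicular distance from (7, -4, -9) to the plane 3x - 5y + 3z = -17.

distance = |a·x₀ + b·y₀ + c·z₀ - d| / √(a² + b² + c²)
  = |3·7 + (-5)·(-4) + 3·(-9) - (-17)| / √(3² + (-5)² + 3²)
  = |21 + 20 - 27 + 17| / √(9 + 25 + 9)
  = |31| / √43
  = 31 / 6.557
  ≈ 4.727

4.727


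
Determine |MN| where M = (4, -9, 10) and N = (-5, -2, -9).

d = √[(x₂-x₁)² + (y₂-y₁)² + (z₂-z₁)²]
  = √[(-9)² + 7² + (-19)²]
  = √[81 + 49 + 361]
  = √491
  ≈ 22.16

22.16


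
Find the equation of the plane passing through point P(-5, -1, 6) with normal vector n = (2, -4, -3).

The plane through P with normal n = (a, b, c) satisfies n·(r - P) = 0,
i.e. ax + by + cz = a·x₀ + b·y₀ + c·z₀.
d = 2·(-5) + (-4)·(-1) + (-3)·6
  = -10 + 4 - 18
  = -24
Equation: 2x - 4y - 3z = -24

2x - 4y - 3z = -24


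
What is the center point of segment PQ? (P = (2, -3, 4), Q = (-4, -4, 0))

M = ((x₁+x₂)/2, (y₁+y₂)/2, (z₁+z₂)/2)
  = ((2 - 4)/2, (-3 - 4)/2, (4 + 0)/2)
  = (-2/2, -7/2, 4/2)
  = (-1, -3.5, 2)

(-1, -3.5, 2)


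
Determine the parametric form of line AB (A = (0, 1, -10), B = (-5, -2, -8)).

Direction vector d = B - A = (-5 + 0, -2 - 1, -8 + 10) = (-5, -3, 2)
Parametric form r = A + t·d:
x = 0 - 5t, y = 1 - 3t, z = -10 + 2t

x = 0 - 5t, y = 1 - 3t, z = -10 + 2t


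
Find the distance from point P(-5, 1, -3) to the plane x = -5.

distance = |a·x₀ + b·y₀ + c·z₀ - d| / √(a² + b² + c²)
  = |1·(-5) + 0·1 + 0·(-3) - (-5)| / √(1² + 0² + 0²)
  = |-5 + 0 + 0 + 5| / √(1 + 0 + 0)
  = |0| / √1
  = 0 / 1
  ≈ 0

0


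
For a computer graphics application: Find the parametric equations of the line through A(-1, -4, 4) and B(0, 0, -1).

Direction vector d = B - A = (0 + 1, 0 + 4, -1 - 4) = (1, 4, -5)
Parametric form r = A + t·d:
x = -1 + t, y = -4 + 4t, z = 4 - 5t

x = -1 + t, y = -4 + 4t, z = 4 - 5t


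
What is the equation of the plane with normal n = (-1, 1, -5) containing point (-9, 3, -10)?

The plane through P with normal n = (a, b, c) satisfies n·(r - P) = 0,
i.e. ax + by + cz = a·x₀ + b·y₀ + c·z₀.
d = (-1)·(-9) + 1·3 + (-5)·(-10)
  = 9 + 3 + 50
  = 62
Equation: -x + y - 5z = 62

-x + y - 5z = 62


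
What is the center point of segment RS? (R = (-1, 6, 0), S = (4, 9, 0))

M = ((x₁+x₂)/2, (y₁+y₂)/2, (z₁+z₂)/2)
  = ((-1 + 4)/2, (6 + 9)/2, (0 + 0)/2)
  = (3/2, 15/2, 0/2)
  = (1.5, 7.5, 0)

(1.5, 7.5, 0)


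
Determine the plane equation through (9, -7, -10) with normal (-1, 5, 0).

The plane through P with normal n = (a, b, c) satisfies n·(r - P) = 0,
i.e. ax + by + cz = a·x₀ + b·y₀ + c·z₀.
d = (-1)·9 + 5·(-7) + 0·(-10)
  = -9 - 35 + 0
  = -44
Equation: -x + 5y = -44

-x + 5y = -44


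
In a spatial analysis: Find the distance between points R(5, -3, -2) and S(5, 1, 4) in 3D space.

d = √[(x₂-x₁)² + (y₂-y₁)² + (z₂-z₁)²]
  = √[0² + 4² + 6²]
  = √[0 + 16 + 36]
  = √52
  ≈ 7.211

7.211


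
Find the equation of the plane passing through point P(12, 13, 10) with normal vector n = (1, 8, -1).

The plane through P with normal n = (a, b, c) satisfies n·(r - P) = 0,
i.e. ax + by + cz = a·x₀ + b·y₀ + c·z₀.
d = 1·12 + 8·13 + (-1)·10
  = 12 + 104 - 10
  = 106
Equation: x + 8y - z = 106

x + 8y - z = 106


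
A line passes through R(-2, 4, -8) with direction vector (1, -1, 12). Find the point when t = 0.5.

P(t) = R + t·d
  = (-2 + 1·0.5, 4 + (-1)·0.5, -8 + 12·0.5)
  = (-2 + 0.5, 4 - 0.5, -8 + 6)
  = (-1.5, 3.5, -2)

(-1.5, 3.5, -2)


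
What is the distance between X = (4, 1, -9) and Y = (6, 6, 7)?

d = √[(x₂-x₁)² + (y₂-y₁)² + (z₂-z₁)²]
  = √[2² + 5² + 16²]
  = √[4 + 25 + 256]
  = √285
  ≈ 16.88

16.88


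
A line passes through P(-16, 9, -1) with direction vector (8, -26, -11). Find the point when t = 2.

P(t) = P + t·d
  = (-16 + 8·2, 9 + (-26)·2, -1 + (-11)·2)
  = (-16 + 16, 9 - 52, -1 - 22)
  = (0, -43, -23)

(0, -43, -23)


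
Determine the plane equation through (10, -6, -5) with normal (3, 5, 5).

The plane through P with normal n = (a, b, c) satisfies n·(r - P) = 0,
i.e. ax + by + cz = a·x₀ + b·y₀ + c·z₀.
d = 3·10 + 5·(-6) + 5·(-5)
  = 30 - 30 - 25
  = -25
Equation: 3x + 5y + 5z = -25

3x + 5y + 5z = -25


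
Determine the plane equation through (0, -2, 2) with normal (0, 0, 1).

The plane through P with normal n = (a, b, c) satisfies n·(r - P) = 0,
i.e. ax + by + cz = a·x₀ + b·y₀ + c·z₀.
d = 0·0 + 0·(-2) + 1·2
  = 0 + 0 + 2
  = 2
Equation: z = 2

z = 2


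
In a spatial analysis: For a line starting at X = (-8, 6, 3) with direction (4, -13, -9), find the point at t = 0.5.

P(t) = X + t·d
  = (-8 + 4·0.5, 6 + (-13)·0.5, 3 + (-9)·0.5)
  = (-8 + 2, 6 - 6.5, 3 - 4.5)
  = (-6, -0.5, -1.5)

(-6, -0.5, -1.5)


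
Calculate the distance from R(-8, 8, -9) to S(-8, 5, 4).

d = √[(x₂-x₁)² + (y₂-y₁)² + (z₂-z₁)²]
  = √[0² + (-3)² + 13²]
  = √[0 + 9 + 169]
  = √178
  ≈ 13.34

13.34


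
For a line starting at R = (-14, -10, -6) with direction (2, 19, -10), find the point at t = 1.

P(t) = R + t·d
  = (-14 + 2·1, -10 + 19·1, -6 + (-10)·1)
  = (-14 + 2, -10 + 19, -6 - 10)
  = (-12, 9, -16)

(-12, 9, -16)


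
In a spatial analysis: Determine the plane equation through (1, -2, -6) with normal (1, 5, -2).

The plane through P with normal n = (a, b, c) satisfies n·(r - P) = 0,
i.e. ax + by + cz = a·x₀ + b·y₀ + c·z₀.
d = 1·1 + 5·(-2) + (-2)·(-6)
  = 1 - 10 + 12
  = 3
Equation: x + 5y - 2z = 3

x + 5y - 2z = 3


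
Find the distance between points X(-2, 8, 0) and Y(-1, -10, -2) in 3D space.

d = √[(x₂-x₁)² + (y₂-y₁)² + (z₂-z₁)²]
  = √[1² + (-18)² + (-2)²]
  = √[1 + 324 + 4]
  = √329
  ≈ 18.14

18.14


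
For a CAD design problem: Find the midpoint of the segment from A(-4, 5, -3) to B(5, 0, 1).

M = ((x₁+x₂)/2, (y₁+y₂)/2, (z₁+z₂)/2)
  = ((-4 + 5)/2, (5 + 0)/2, (-3 + 1)/2)
  = (1/2, 5/2, -2/2)
  = (0.5, 2.5, -1)

(0.5, 2.5, -1)


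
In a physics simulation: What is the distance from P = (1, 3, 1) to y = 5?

distance = |a·x₀ + b·y₀ + c·z₀ - d| / √(a² + b² + c²)
  = |0·1 + 1·3 + 0·1 - 5| / √(0² + 1² + 0²)
  = |0 + 3 + 0 - 5| / √(0 + 1 + 0)
  = |-2| / √1
  = 2 / 1
  ≈ 2

2


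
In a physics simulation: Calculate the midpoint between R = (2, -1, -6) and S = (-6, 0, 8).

M = ((x₁+x₂)/2, (y₁+y₂)/2, (z₁+z₂)/2)
  = ((2 - 6)/2, (-1 + 0)/2, (-6 + 8)/2)
  = (-4/2, -1/2, 2/2)
  = (-2, -0.5, 1)

(-2, -0.5, 1)


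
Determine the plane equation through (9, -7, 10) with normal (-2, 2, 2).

The plane through P with normal n = (a, b, c) satisfies n·(r - P) = 0,
i.e. ax + by + cz = a·x₀ + b·y₀ + c·z₀.
d = (-2)·9 + 2·(-7) + 2·10
  = -18 - 14 + 20
  = -12
Equation: -2x + 2y + 2z = -12

-2x + 2y + 2z = -12


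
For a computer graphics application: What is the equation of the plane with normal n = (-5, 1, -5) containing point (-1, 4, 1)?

The plane through P with normal n = (a, b, c) satisfies n·(r - P) = 0,
i.e. ax + by + cz = a·x₀ + b·y₀ + c·z₀.
d = (-5)·(-1) + 1·4 + (-5)·1
  = 5 + 4 - 5
  = 4
Equation: -5x + y - 5z = 4

-5x + y - 5z = 4


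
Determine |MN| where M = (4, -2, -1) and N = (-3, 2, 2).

d = √[(x₂-x₁)² + (y₂-y₁)² + (z₂-z₁)²]
  = √[(-7)² + 4² + 3²]
  = √[49 + 16 + 9]
  = √74
  ≈ 8.602

8.602


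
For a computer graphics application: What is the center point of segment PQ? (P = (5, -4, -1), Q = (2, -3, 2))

M = ((x₁+x₂)/2, (y₁+y₂)/2, (z₁+z₂)/2)
  = ((5 + 2)/2, (-4 - 3)/2, (-1 + 2)/2)
  = (7/2, -7/2, 1/2)
  = (3.5, -3.5, 0.5)

(3.5, -3.5, 0.5)


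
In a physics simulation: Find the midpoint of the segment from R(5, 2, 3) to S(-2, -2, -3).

M = ((x₁+x₂)/2, (y₁+y₂)/2, (z₁+z₂)/2)
  = ((5 - 2)/2, (2 - 2)/2, (3 - 3)/2)
  = (3/2, 0/2, 0/2)
  = (1.5, 0, 0)

(1.5, 0, 0)


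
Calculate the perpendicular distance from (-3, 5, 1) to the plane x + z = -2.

distance = |a·x₀ + b·y₀ + c·z₀ - d| / √(a² + b² + c²)
  = |1·(-3) + 0·5 + 1·1 - (-2)| / √(1² + 0² + 1²)
  = |-3 + 0 + 1 + 2| / √(1 + 0 + 1)
  = |0| / √2
  = 0 / 1.414
  ≈ 0

0


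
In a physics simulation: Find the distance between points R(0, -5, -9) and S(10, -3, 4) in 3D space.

d = √[(x₂-x₁)² + (y₂-y₁)² + (z₂-z₁)²]
  = √[10² + 2² + 13²]
  = √[100 + 4 + 169]
  = √273
  ≈ 16.52

16.52


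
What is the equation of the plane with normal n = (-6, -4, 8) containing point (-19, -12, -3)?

The plane through P with normal n = (a, b, c) satisfies n·(r - P) = 0,
i.e. ax + by + cz = a·x₀ + b·y₀ + c·z₀.
d = (-6)·(-19) + (-4)·(-12) + 8·(-3)
  = 114 + 48 - 24
  = 138
Equation: -6x - 4y + 8z = 138

-6x - 4y + 8z = 138


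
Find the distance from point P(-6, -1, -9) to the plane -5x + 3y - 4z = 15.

distance = |a·x₀ + b·y₀ + c·z₀ - d| / √(a² + b² + c²)
  = |(-5)·(-6) + 3·(-1) + (-4)·(-9) - 15| / √((-5)² + 3² + (-4)²)
  = |30 - 3 + 36 - 15| / √(25 + 9 + 16)
  = |48| / √50
  = 48 / 7.071
  ≈ 6.788

6.788


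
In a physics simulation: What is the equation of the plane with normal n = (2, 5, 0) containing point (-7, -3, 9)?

The plane through P with normal n = (a, b, c) satisfies n·(r - P) = 0,
i.e. ax + by + cz = a·x₀ + b·y₀ + c·z₀.
d = 2·(-7) + 5·(-3) + 0·9
  = -14 - 15 + 0
  = -29
Equation: 2x + 5y = -29

2x + 5y = -29


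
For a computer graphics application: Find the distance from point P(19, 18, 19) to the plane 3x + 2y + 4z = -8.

distance = |a·x₀ + b·y₀ + c·z₀ - d| / √(a² + b² + c²)
  = |3·19 + 2·18 + 4·19 - (-8)| / √(3² + 2² + 4²)
  = |57 + 36 + 76 + 8| / √(9 + 4 + 16)
  = |177| / √29
  = 177 / 5.385
  ≈ 32.87

32.87


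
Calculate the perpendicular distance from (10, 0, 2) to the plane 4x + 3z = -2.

distance = |a·x₀ + b·y₀ + c·z₀ - d| / √(a² + b² + c²)
  = |4·10 + 0·0 + 3·2 - (-2)| / √(4² + 0² + 3²)
  = |40 + 0 + 6 + 2| / √(16 + 0 + 9)
  = |48| / √25
  = 48 / 5
  ≈ 9.6

9.6


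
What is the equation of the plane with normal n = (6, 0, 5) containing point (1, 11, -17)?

The plane through P with normal n = (a, b, c) satisfies n·(r - P) = 0,
i.e. ax + by + cz = a·x₀ + b·y₀ + c·z₀.
d = 6·1 + 0·11 + 5·(-17)
  = 6 + 0 - 85
  = -79
Equation: 6x + 5z = -79

6x + 5z = -79


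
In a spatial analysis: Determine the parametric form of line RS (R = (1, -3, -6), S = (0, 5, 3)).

Direction vector d = S - R = (0 - 1, 5 + 3, 3 + 6) = (-1, 8, 9)
Parametric form r = R + t·d:
x = 1 - t, y = -3 + 8t, z = -6 + 9t

x = 1 - t, y = -3 + 8t, z = -6 + 9t


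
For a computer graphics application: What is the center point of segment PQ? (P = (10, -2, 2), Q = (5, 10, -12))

M = ((x₁+x₂)/2, (y₁+y₂)/2, (z₁+z₂)/2)
  = ((10 + 5)/2, (-2 + 10)/2, (2 - 12)/2)
  = (15/2, 8/2, -10/2)
  = (7.5, 4, -5)

(7.5, 4, -5)


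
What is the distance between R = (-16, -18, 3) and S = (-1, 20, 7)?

d = √[(x₂-x₁)² + (y₂-y₁)² + (z₂-z₁)²]
  = √[15² + 38² + 4²]
  = √[225 + 1444 + 16]
  = √1685
  ≈ 41.05

41.05


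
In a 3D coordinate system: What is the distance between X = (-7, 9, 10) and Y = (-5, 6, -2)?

d = √[(x₂-x₁)² + (y₂-y₁)² + (z₂-z₁)²]
  = √[2² + (-3)² + (-12)²]
  = √[4 + 9 + 144]
  = √157
  ≈ 12.53

12.53


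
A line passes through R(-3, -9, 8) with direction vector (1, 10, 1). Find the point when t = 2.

P(t) = R + t·d
  = (-3 + 1·2, -9 + 10·2, 8 + 1·2)
  = (-3 + 2, -9 + 20, 8 + 2)
  = (-1, 11, 10)

(-1, 11, 10)


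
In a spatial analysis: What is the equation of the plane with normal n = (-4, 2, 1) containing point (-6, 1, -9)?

The plane through P with normal n = (a, b, c) satisfies n·(r - P) = 0,
i.e. ax + by + cz = a·x₀ + b·y₀ + c·z₀.
d = (-4)·(-6) + 2·1 + 1·(-9)
  = 24 + 2 - 9
  = 17
Equation: -4x + 2y + z = 17

-4x + 2y + z = 17


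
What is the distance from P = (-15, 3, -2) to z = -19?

distance = |a·x₀ + b·y₀ + c·z₀ - d| / √(a² + b² + c²)
  = |0·(-15) + 0·3 + 1·(-2) - (-19)| / √(0² + 0² + 1²)
  = |0 + 0 - 2 + 19| / √(0 + 0 + 1)
  = |17| / √1
  = 17 / 1
  ≈ 17

17


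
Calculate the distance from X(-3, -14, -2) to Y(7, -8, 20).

d = √[(x₂-x₁)² + (y₂-y₁)² + (z₂-z₁)²]
  = √[10² + 6² + 22²]
  = √[100 + 36 + 484]
  = √620
  ≈ 24.9

24.9


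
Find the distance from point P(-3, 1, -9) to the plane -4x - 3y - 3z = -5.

distance = |a·x₀ + b·y₀ + c·z₀ - d| / √(a² + b² + c²)
  = |(-4)·(-3) + (-3)·1 + (-3)·(-9) - (-5)| / √((-4)² + (-3)² + (-3)²)
  = |12 - 3 + 27 + 5| / √(16 + 9 + 9)
  = |41| / √34
  = 41 / 5.831
  ≈ 7.031

7.031


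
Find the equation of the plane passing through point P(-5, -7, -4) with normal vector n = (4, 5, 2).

The plane through P with normal n = (a, b, c) satisfies n·(r - P) = 0,
i.e. ax + by + cz = a·x₀ + b·y₀ + c·z₀.
d = 4·(-5) + 5·(-7) + 2·(-4)
  = -20 - 35 - 8
  = -63
Equation: 4x + 5y + 2z = -63

4x + 5y + 2z = -63


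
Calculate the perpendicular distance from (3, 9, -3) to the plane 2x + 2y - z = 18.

distance = |a·x₀ + b·y₀ + c·z₀ - d| / √(a² + b² + c²)
  = |2·3 + 2·9 + (-1)·(-3) - 18| / √(2² + 2² + (-1)²)
  = |6 + 18 + 3 - 18| / √(4 + 4 + 1)
  = |9| / √9
  = 9 / 3
  ≈ 3

3


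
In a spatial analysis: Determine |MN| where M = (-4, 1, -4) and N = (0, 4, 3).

d = √[(x₂-x₁)² + (y₂-y₁)² + (z₂-z₁)²]
  = √[4² + 3² + 7²]
  = √[16 + 9 + 49]
  = √74
  ≈ 8.602

8.602


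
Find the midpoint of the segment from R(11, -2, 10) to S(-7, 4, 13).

M = ((x₁+x₂)/2, (y₁+y₂)/2, (z₁+z₂)/2)
  = ((11 - 7)/2, (-2 + 4)/2, (10 + 13)/2)
  = (4/2, 2/2, 23/2)
  = (2, 1, 11.5)

(2, 1, 11.5)


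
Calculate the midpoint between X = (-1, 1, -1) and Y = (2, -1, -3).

M = ((x₁+x₂)/2, (y₁+y₂)/2, (z₁+z₂)/2)
  = ((-1 + 2)/2, (1 - 1)/2, (-1 - 3)/2)
  = (1/2, 0/2, -4/2)
  = (0.5, 0, -2)

(0.5, 0, -2)


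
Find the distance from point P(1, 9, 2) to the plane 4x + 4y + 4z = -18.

distance = |a·x₀ + b·y₀ + c·z₀ - d| / √(a² + b² + c²)
  = |4·1 + 4·9 + 4·2 - (-18)| / √(4² + 4² + 4²)
  = |4 + 36 + 8 + 18| / √(16 + 16 + 16)
  = |66| / √48
  = 66 / 6.928
  ≈ 9.526

9.526


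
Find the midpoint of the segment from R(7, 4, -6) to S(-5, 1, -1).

M = ((x₁+x₂)/2, (y₁+y₂)/2, (z₁+z₂)/2)
  = ((7 - 5)/2, (4 + 1)/2, (-6 - 1)/2)
  = (2/2, 5/2, -7/2)
  = (1, 2.5, -3.5)

(1, 2.5, -3.5)


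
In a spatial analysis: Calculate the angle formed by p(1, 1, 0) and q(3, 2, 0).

p·q = 1·3 + 1·2 + 0·0 = 3 + 2 + 0 = 5
|p| = √(1² + 1² + 0²) = √2 ≈ 1.414
|q| = √(3² + 2² + 0²) = √13 ≈ 3.606
cos θ = (p·q)/(|p||q|) = 5/(1.414·3.606) ≈ 0.9806
θ = arccos(0.9806) ≈ 11.31°

11.31°


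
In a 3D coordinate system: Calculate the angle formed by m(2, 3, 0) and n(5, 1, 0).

m·n = 2·5 + 3·1 + 0·0 = 10 + 3 + 0 = 13
|m| = √(2² + 3² + 0²) = √13 ≈ 3.606
|n| = √(5² + 1² + 0²) = √26 ≈ 5.099
cos θ = (m·n)/(|m||n|) = 13/(3.606·5.099) ≈ 0.7071
θ = arccos(0.7071) ≈ 45°

45°


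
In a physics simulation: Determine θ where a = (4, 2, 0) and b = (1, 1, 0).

a·b = 4·1 + 2·1 + 0·0 = 4 + 2 + 0 = 6
|a| = √(4² + 2² + 0²) = √20 ≈ 4.472
|b| = √(1² + 1² + 0²) = √2 ≈ 1.414
cos θ = (a·b)/(|a||b|) = 6/(4.472·1.414) ≈ 0.9487
θ = arccos(0.9487) ≈ 18.43°

18.43°


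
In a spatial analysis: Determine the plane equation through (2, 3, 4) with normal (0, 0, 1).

The plane through P with normal n = (a, b, c) satisfies n·(r - P) = 0,
i.e. ax + by + cz = a·x₀ + b·y₀ + c·z₀.
d = 0·2 + 0·3 + 1·4
  = 0 + 0 + 4
  = 4
Equation: z = 4

z = 4


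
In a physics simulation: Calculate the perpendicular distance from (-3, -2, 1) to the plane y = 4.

distance = |a·x₀ + b·y₀ + c·z₀ - d| / √(a² + b² + c²)
  = |0·(-3) + 1·(-2) + 0·1 - 4| / √(0² + 1² + 0²)
  = |0 - 2 + 0 - 4| / √(0 + 1 + 0)
  = |-6| / √1
  = 6 / 1
  ≈ 6

6


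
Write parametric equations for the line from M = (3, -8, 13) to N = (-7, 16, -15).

Direction vector d = N - M = (-7 - 3, 16 + 8, -15 - 13) = (-10, 24, -28)
Parametric form r = M + t·d:
x = 3 - 10t, y = -8 + 24t, z = 13 - 28t

x = 3 - 10t, y = -8 + 24t, z = 13 - 28t


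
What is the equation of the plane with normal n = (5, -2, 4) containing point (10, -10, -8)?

The plane through P with normal n = (a, b, c) satisfies n·(r - P) = 0,
i.e. ax + by + cz = a·x₀ + b·y₀ + c·z₀.
d = 5·10 + (-2)·(-10) + 4·(-8)
  = 50 + 20 - 32
  = 38
Equation: 5x - 2y + 4z = 38

5x - 2y + 4z = 38


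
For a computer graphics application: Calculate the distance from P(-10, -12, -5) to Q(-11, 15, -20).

d = √[(x₂-x₁)² + (y₂-y₁)² + (z₂-z₁)²]
  = √[(-1)² + 27² + (-15)²]
  = √[1 + 729 + 225]
  = √955
  ≈ 30.9

30.9


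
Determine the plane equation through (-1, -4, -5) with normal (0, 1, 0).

The plane through P with normal n = (a, b, c) satisfies n·(r - P) = 0,
i.e. ax + by + cz = a·x₀ + b·y₀ + c·z₀.
d = 0·(-1) + 1·(-4) + 0·(-5)
  = 0 - 4 + 0
  = -4
Equation: y = -4

y = -4


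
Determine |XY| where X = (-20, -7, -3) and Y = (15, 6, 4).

d = √[(x₂-x₁)² + (y₂-y₁)² + (z₂-z₁)²]
  = √[35² + 13² + 7²]
  = √[1225 + 169 + 49]
  = √1443
  ≈ 37.99

37.99


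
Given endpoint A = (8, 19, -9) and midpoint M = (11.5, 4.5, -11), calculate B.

B = 2M - A
  = (2·11.5 - 8, 2·4.5 - 19, 2·(-11) - (-9))
  = (23 - 8, 9 - 19, -22 + 9)
  = (15, -10, -13)

(15, -10, -13)


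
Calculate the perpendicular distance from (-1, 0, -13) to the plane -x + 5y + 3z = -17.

distance = |a·x₀ + b·y₀ + c·z₀ - d| / √(a² + b² + c²)
  = |(-1)·(-1) + 5·0 + 3·(-13) - (-17)| / √((-1)² + 5² + 3²)
  = |1 + 0 - 39 + 17| / √(1 + 25 + 9)
  = |-21| / √35
  = 21 / 5.916
  ≈ 3.55

3.55


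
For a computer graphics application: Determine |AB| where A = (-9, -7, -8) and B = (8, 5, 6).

d = √[(x₂-x₁)² + (y₂-y₁)² + (z₂-z₁)²]
  = √[17² + 12² + 14²]
  = √[289 + 144 + 196]
  = √629
  ≈ 25.08

25.08


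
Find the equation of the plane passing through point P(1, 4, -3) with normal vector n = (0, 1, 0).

The plane through P with normal n = (a, b, c) satisfies n·(r - P) = 0,
i.e. ax + by + cz = a·x₀ + b·y₀ + c·z₀.
d = 0·1 + 1·4 + 0·(-3)
  = 0 + 4 + 0
  = 4
Equation: y = 4

y = 4


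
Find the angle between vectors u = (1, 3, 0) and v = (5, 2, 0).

u·v = 1·5 + 3·2 + 0·0 = 5 + 6 + 0 = 11
|u| = √(1² + 3² + 0²) = √10 ≈ 3.162
|v| = √(5² + 2² + 0²) = √29 ≈ 5.385
cos θ = (u·v)/(|u||v|) = 11/(3.162·5.385) ≈ 0.6459
θ = arccos(0.6459) ≈ 49.76°

49.76°


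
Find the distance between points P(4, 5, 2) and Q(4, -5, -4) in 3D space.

d = √[(x₂-x₁)² + (y₂-y₁)² + (z₂-z₁)²]
  = √[0² + (-10)² + (-6)²]
  = √[0 + 100 + 36]
  = √136
  ≈ 11.66

11.66


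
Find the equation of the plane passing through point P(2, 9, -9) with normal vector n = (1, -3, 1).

The plane through P with normal n = (a, b, c) satisfies n·(r - P) = 0,
i.e. ax + by + cz = a·x₀ + b·y₀ + c·z₀.
d = 1·2 + (-3)·9 + 1·(-9)
  = 2 - 27 - 9
  = -34
Equation: x - 3y + z = -34

x - 3y + z = -34


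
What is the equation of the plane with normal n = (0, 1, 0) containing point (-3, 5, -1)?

The plane through P with normal n = (a, b, c) satisfies n·(r - P) = 0,
i.e. ax + by + cz = a·x₀ + b·y₀ + c·z₀.
d = 0·(-3) + 1·5 + 0·(-1)
  = 0 + 5 + 0
  = 5
Equation: y = 5

y = 5


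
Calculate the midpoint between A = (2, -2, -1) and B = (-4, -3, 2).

M = ((x₁+x₂)/2, (y₁+y₂)/2, (z₁+z₂)/2)
  = ((2 - 4)/2, (-2 - 3)/2, (-1 + 2)/2)
  = (-2/2, -5/2, 1/2)
  = (-1, -2.5, 0.5)

(-1, -2.5, 0.5)


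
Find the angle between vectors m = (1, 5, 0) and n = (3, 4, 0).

m·n = 1·3 + 5·4 + 0·0 = 3 + 20 + 0 = 23
|m| = √(1² + 5² + 0²) = √26 ≈ 5.099
|n| = √(3² + 4² + 0²) = √25 ≈ 5
cos θ = (m·n)/(|m||n|) = 23/(5.099·5) ≈ 0.9021
θ = arccos(0.9021) ≈ 25.56°

25.56°


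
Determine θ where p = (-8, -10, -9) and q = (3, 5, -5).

p·q = (-8)·3 + (-10)·5 + (-9)·(-5) = -24 - 50 + 45 = -29
|p| = √((-8)² + (-10)² + (-9)²) = √245 ≈ 15.65
|q| = √(3² + 5² + (-5)²) = √59 ≈ 7.681
cos θ = (p·q)/(|p||q|) = -29/(15.65·7.681) ≈ -0.2412
θ = arccos(-0.2412) ≈ 104°

104°


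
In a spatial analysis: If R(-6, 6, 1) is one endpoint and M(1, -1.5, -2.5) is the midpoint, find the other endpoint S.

S = 2M - R
  = (2·1 - (-6), 2·(-1.5) - 6, 2·(-2.5) - 1)
  = (2 + 6, -3 - 6, -5 - 1)
  = (8, -9, -6)

(8, -9, -6)


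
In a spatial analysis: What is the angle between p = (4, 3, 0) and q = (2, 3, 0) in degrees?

p·q = 4·2 + 3·3 + 0·0 = 8 + 9 + 0 = 17
|p| = √(4² + 3² + 0²) = √25 ≈ 5
|q| = √(2² + 3² + 0²) = √13 ≈ 3.606
cos θ = (p·q)/(|p||q|) = 17/(5·3.606) ≈ 0.943
θ = arccos(0.943) ≈ 19.44°

19.44°


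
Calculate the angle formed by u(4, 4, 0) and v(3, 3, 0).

u·v = 4·3 + 4·3 + 0·0 = 12 + 12 + 0 = 24
|u| = √(4² + 4² + 0²) = √32 ≈ 5.657
|v| = √(3² + 3² + 0²) = √18 ≈ 4.243
cos θ = (u·v)/(|u||v|) = 24/(5.657·4.243) ≈ 1
θ = arccos(1) ≈ 0°

0°


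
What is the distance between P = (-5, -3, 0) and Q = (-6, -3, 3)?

d = √[(x₂-x₁)² + (y₂-y₁)² + (z₂-z₁)²]
  = √[(-1)² + 0² + 3²]
  = √[1 + 0 + 9]
  = √10
  ≈ 3.162

3.162


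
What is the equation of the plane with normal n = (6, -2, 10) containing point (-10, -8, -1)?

The plane through P with normal n = (a, b, c) satisfies n·(r - P) = 0,
i.e. ax + by + cz = a·x₀ + b·y₀ + c·z₀.
d = 6·(-10) + (-2)·(-8) + 10·(-1)
  = -60 + 16 - 10
  = -54
Equation: 6x - 2y + 10z = -54

6x - 2y + 10z = -54


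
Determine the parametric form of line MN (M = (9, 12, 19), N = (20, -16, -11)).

Direction vector d = N - M = (20 - 9, -16 - 12, -11 - 19) = (11, -28, -30)
Parametric form r = M + t·d:
x = 9 + 11t, y = 12 - 28t, z = 19 - 30t

x = 9 + 11t, y = 12 - 28t, z = 19 - 30t


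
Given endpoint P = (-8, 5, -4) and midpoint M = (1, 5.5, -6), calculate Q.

Q = 2M - P
  = (2·1 - (-8), 2·5.5 - 5, 2·(-6) - (-4))
  = (2 + 8, 11 - 5, -12 + 4)
  = (10, 6, -8)

(10, 6, -8)


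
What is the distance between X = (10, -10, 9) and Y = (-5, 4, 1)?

d = √[(x₂-x₁)² + (y₂-y₁)² + (z₂-z₁)²]
  = √[(-15)² + 14² + (-8)²]
  = √[225 + 196 + 64]
  = √485
  ≈ 22.02

22.02


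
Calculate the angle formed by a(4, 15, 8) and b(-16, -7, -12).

a·b = 4·(-16) + 15·(-7) + 8·(-12) = -64 - 105 - 96 = -265
|a| = √(4² + 15² + 8²) = √305 ≈ 17.46
|b| = √((-16)² + (-7)² + (-12)²) = √449 ≈ 21.19
cos θ = (a·b)/(|a||b|) = -265/(17.46·21.19) ≈ -0.7161
θ = arccos(-0.7161) ≈ 135.7°

135.7°


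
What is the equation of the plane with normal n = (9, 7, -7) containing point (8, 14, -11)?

The plane through P with normal n = (a, b, c) satisfies n·(r - P) = 0,
i.e. ax + by + cz = a·x₀ + b·y₀ + c·z₀.
d = 9·8 + 7·14 + (-7)·(-11)
  = 72 + 98 + 77
  = 247
Equation: 9x + 7y - 7z = 247

9x + 7y - 7z = 247


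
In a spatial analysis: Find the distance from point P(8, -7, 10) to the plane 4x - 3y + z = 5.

distance = |a·x₀ + b·y₀ + c·z₀ - d| / √(a² + b² + c²)
  = |4·8 + (-3)·(-7) + 1·10 - 5| / √(4² + (-3)² + 1²)
  = |32 + 21 + 10 - 5| / √(16 + 9 + 1)
  = |58| / √26
  = 58 / 5.099
  ≈ 11.37

11.37


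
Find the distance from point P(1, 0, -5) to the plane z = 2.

distance = |a·x₀ + b·y₀ + c·z₀ - d| / √(a² + b² + c²)
  = |0·1 + 0·0 + 1·(-5) - 2| / √(0² + 0² + 1²)
  = |0 + 0 - 5 - 2| / √(0 + 0 + 1)
  = |-7| / √1
  = 7 / 1
  ≈ 7

7


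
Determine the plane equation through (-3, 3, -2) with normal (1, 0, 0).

The plane through P with normal n = (a, b, c) satisfies n·(r - P) = 0,
i.e. ax + by + cz = a·x₀ + b·y₀ + c·z₀.
d = 1·(-3) + 0·3 + 0·(-2)
  = -3 + 0 + 0
  = -3
Equation: x = -3

x = -3


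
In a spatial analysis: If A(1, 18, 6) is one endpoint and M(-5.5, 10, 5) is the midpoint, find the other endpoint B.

B = 2M - A
  = (2·(-5.5) - 1, 2·10 - 18, 2·5 - 6)
  = (-11 - 1, 20 - 18, 10 - 6)
  = (-12, 2, 4)

(-12, 2, 4)


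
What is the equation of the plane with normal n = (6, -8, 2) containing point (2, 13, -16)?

The plane through P with normal n = (a, b, c) satisfies n·(r - P) = 0,
i.e. ax + by + cz = a·x₀ + b·y₀ + c·z₀.
d = 6·2 + (-8)·13 + 2·(-16)
  = 12 - 104 - 32
  = -124
Equation: 6x - 8y + 2z = -124

6x - 8y + 2z = -124


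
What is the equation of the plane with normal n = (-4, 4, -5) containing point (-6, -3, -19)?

The plane through P with normal n = (a, b, c) satisfies n·(r - P) = 0,
i.e. ax + by + cz = a·x₀ + b·y₀ + c·z₀.
d = (-4)·(-6) + 4·(-3) + (-5)·(-19)
  = 24 - 12 + 95
  = 107
Equation: -4x + 4y - 5z = 107

-4x + 4y - 5z = 107


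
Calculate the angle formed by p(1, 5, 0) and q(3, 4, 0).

p·q = 1·3 + 5·4 + 0·0 = 3 + 20 + 0 = 23
|p| = √(1² + 5² + 0²) = √26 ≈ 5.099
|q| = √(3² + 4² + 0²) = √25 ≈ 5
cos θ = (p·q)/(|p||q|) = 23/(5.099·5) ≈ 0.9021
θ = arccos(0.9021) ≈ 25.56°

25.56°


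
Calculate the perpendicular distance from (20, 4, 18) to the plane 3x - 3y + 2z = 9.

distance = |a·x₀ + b·y₀ + c·z₀ - d| / √(a² + b² + c²)
  = |3·20 + (-3)·4 + 2·18 - 9| / √(3² + (-3)² + 2²)
  = |60 - 12 + 36 - 9| / √(9 + 9 + 4)
  = |75| / √22
  = 75 / 4.69
  ≈ 15.99

15.99


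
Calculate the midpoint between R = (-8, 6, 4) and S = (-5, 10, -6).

M = ((x₁+x₂)/2, (y₁+y₂)/2, (z₁+z₂)/2)
  = ((-8 - 5)/2, (6 + 10)/2, (4 - 6)/2)
  = (-13/2, 16/2, -2/2)
  = (-6.5, 8, -1)

(-6.5, 8, -1)


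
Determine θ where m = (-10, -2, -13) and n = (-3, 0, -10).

m·n = (-10)·(-3) + (-2)·0 + (-13)·(-10) = 30 + 0 + 130 = 160
|m| = √((-10)² + (-2)² + (-13)²) = √273 ≈ 16.52
|n| = √((-3)² + 0² + (-10)²) = √109 ≈ 10.44
cos θ = (m·n)/(|m||n|) = 160/(16.52·10.44) ≈ 0.9275
θ = arccos(0.9275) ≈ 21.95°

21.95°


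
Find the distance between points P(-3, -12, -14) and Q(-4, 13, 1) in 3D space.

d = √[(x₂-x₁)² + (y₂-y₁)² + (z₂-z₁)²]
  = √[(-1)² + 25² + 15²]
  = √[1 + 625 + 225]
  = √851
  ≈ 29.17

29.17


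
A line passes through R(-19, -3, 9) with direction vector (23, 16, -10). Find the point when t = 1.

P(t) = R + t·d
  = (-19 + 23·1, -3 + 16·1, 9 + (-10)·1)
  = (-19 + 23, -3 + 16, 9 - 10)
  = (4, 13, -1)

(4, 13, -1)


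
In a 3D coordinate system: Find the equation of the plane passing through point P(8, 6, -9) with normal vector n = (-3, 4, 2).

The plane through P with normal n = (a, b, c) satisfies n·(r - P) = 0,
i.e. ax + by + cz = a·x₀ + b·y₀ + c·z₀.
d = (-3)·8 + 4·6 + 2·(-9)
  = -24 + 24 - 18
  = -18
Equation: -3x + 4y + 2z = -18

-3x + 4y + 2z = -18


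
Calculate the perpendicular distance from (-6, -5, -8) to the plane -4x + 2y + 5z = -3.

distance = |a·x₀ + b·y₀ + c·z₀ - d| / √(a² + b² + c²)
  = |(-4)·(-6) + 2·(-5) + 5·(-8) - (-3)| / √((-4)² + 2² + 5²)
  = |24 - 10 - 40 + 3| / √(16 + 4 + 25)
  = |-23| / √45
  = 23 / 6.708
  ≈ 3.429

3.429


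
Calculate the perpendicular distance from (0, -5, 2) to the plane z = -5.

distance = |a·x₀ + b·y₀ + c·z₀ - d| / √(a² + b² + c²)
  = |0·0 + 0·(-5) + 1·2 - (-5)| / √(0² + 0² + 1²)
  = |0 + 0 + 2 + 5| / √(0 + 0 + 1)
  = |7| / √1
  = 7 / 1
  ≈ 7

7


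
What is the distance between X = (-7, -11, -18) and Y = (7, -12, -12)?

d = √[(x₂-x₁)² + (y₂-y₁)² + (z₂-z₁)²]
  = √[14² + (-1)² + 6²]
  = √[196 + 1 + 36]
  = √233
  ≈ 15.26

15.26


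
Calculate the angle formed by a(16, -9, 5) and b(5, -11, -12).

a·b = 16·5 + (-9)·(-11) + 5·(-12) = 80 + 99 - 60 = 119
|a| = √(16² + (-9)² + 5²) = √362 ≈ 19.03
|b| = √(5² + (-11)² + (-12)²) = √290 ≈ 17.03
cos θ = (a·b)/(|a||b|) = 119/(19.03·17.03) ≈ 0.3673
θ = arccos(0.3673) ≈ 68.45°

68.45°


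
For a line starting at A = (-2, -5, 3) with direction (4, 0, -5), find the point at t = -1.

P(t) = A + t·d
  = (-2 + 4·(-1), -5 + 0·(-1), 3 + (-5)·(-1))
  = (-2 - 4, -5 + 0, 3 + 5)
  = (-6, -5, 8)

(-6, -5, 8)


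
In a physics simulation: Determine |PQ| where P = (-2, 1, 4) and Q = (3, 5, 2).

d = √[(x₂-x₁)² + (y₂-y₁)² + (z₂-z₁)²]
  = √[5² + 4² + (-2)²]
  = √[25 + 16 + 4]
  = √45
  ≈ 6.708

6.708


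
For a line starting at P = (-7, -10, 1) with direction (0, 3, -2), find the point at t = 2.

P(t) = P + t·d
  = (-7 + 0·2, -10 + 3·2, 1 + (-2)·2)
  = (-7 + 0, -10 + 6, 1 - 4)
  = (-7, -4, -3)

(-7, -4, -3)


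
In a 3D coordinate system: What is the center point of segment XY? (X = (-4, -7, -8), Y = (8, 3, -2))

M = ((x₁+x₂)/2, (y₁+y₂)/2, (z₁+z₂)/2)
  = ((-4 + 8)/2, (-7 + 3)/2, (-8 - 2)/2)
  = (4/2, -4/2, -10/2)
  = (2, -2, -5)

(2, -2, -5)


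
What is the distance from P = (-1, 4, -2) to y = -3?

distance = |a·x₀ + b·y₀ + c·z₀ - d| / √(a² + b² + c²)
  = |0·(-1) + 1·4 + 0·(-2) - (-3)| / √(0² + 1² + 0²)
  = |0 + 4 + 0 + 3| / √(0 + 1 + 0)
  = |7| / √1
  = 7 / 1
  ≈ 7

7


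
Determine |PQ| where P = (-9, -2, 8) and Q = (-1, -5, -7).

d = √[(x₂-x₁)² + (y₂-y₁)² + (z₂-z₁)²]
  = √[8² + (-3)² + (-15)²]
  = √[64 + 9 + 225]
  = √298
  ≈ 17.26

17.26


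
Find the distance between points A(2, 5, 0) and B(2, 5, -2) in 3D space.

d = √[(x₂-x₁)² + (y₂-y₁)² + (z₂-z₁)²]
  = √[0² + 0² + (-2)²]
  = √[0 + 0 + 4]
  = √4
  ≈ 2

2


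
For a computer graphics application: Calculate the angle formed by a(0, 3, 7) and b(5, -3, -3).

a·b = 0·5 + 3·(-3) + 7·(-3) = 0 - 9 - 21 = -30
|a| = √(0² + 3² + 7²) = √58 ≈ 7.616
|b| = √(5² + (-3)² + (-3)²) = √43 ≈ 6.557
cos θ = (a·b)/(|a||b|) = -30/(7.616·6.557) ≈ -0.6007
θ = arccos(-0.6007) ≈ 126.9°

126.9°


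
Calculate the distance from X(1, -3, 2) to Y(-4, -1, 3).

d = √[(x₂-x₁)² + (y₂-y₁)² + (z₂-z₁)²]
  = √[(-5)² + 2² + 1²]
  = √[25 + 4 + 1]
  = √30
  ≈ 5.477

5.477


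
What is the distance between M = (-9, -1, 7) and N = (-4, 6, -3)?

d = √[(x₂-x₁)² + (y₂-y₁)² + (z₂-z₁)²]
  = √[5² + 7² + (-10)²]
  = √[25 + 49 + 100]
  = √174
  ≈ 13.19

13.19


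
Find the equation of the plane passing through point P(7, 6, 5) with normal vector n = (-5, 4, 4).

The plane through P with normal n = (a, b, c) satisfies n·(r - P) = 0,
i.e. ax + by + cz = a·x₀ + b·y₀ + c·z₀.
d = (-5)·7 + 4·6 + 4·5
  = -35 + 24 + 20
  = 9
Equation: -5x + 4y + 4z = 9

-5x + 4y + 4z = 9


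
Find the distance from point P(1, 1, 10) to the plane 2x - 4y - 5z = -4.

distance = |a·x₀ + b·y₀ + c·z₀ - d| / √(a² + b² + c²)
  = |2·1 + (-4)·1 + (-5)·10 - (-4)| / √(2² + (-4)² + (-5)²)
  = |2 - 4 - 50 + 4| / √(4 + 16 + 25)
  = |-48| / √45
  = 48 / 6.708
  ≈ 7.155

7.155


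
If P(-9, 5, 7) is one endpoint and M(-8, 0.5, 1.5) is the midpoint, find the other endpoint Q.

Q = 2M - P
  = (2·(-8) - (-9), 2·0.5 - 5, 2·1.5 - 7)
  = (-16 + 9, 1 - 5, 3 - 7)
  = (-7, -4, -4)

(-7, -4, -4)


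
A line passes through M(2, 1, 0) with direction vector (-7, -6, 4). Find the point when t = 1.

P(t) = M + t·d
  = (2 + (-7)·1, 1 + (-6)·1, 0 + 4·1)
  = (2 - 7, 1 - 6, 0 + 4)
  = (-5, -5, 4)

(-5, -5, 4)


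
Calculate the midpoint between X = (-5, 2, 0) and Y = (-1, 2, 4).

M = ((x₁+x₂)/2, (y₁+y₂)/2, (z₁+z₂)/2)
  = ((-5 - 1)/2, (2 + 2)/2, (0 + 4)/2)
  = (-6/2, 4/2, 4/2)
  = (-3, 2, 2)

(-3, 2, 2)


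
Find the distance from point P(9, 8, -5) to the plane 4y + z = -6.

distance = |a·x₀ + b·y₀ + c·z₀ - d| / √(a² + b² + c²)
  = |0·9 + 4·8 + 1·(-5) - (-6)| / √(0² + 4² + 1²)
  = |0 + 32 - 5 + 6| / √(0 + 16 + 1)
  = |33| / √17
  = 33 / 4.123
  ≈ 8.004

8.004


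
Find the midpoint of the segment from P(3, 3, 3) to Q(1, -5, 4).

M = ((x₁+x₂)/2, (y₁+y₂)/2, (z₁+z₂)/2)
  = ((3 + 1)/2, (3 - 5)/2, (3 + 4)/2)
  = (4/2, -2/2, 7/2)
  = (2, -1, 3.5)

(2, -1, 3.5)


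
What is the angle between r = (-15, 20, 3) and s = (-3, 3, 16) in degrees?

r·s = (-15)·(-3) + 20·3 + 3·16 = 45 + 60 + 48 = 153
|r| = √((-15)² + 20² + 3²) = √634 ≈ 25.18
|s| = √((-3)² + 3² + 16²) = √274 ≈ 16.55
cos θ = (r·s)/(|r||s|) = 153/(25.18·16.55) ≈ 0.3671
θ = arccos(0.3671) ≈ 68.46°

68.46°


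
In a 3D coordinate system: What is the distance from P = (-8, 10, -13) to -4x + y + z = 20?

distance = |a·x₀ + b·y₀ + c·z₀ - d| / √(a² + b² + c²)
  = |(-4)·(-8) + 1·10 + 1·(-13) - 20| / √((-4)² + 1² + 1²)
  = |32 + 10 - 13 - 20| / √(16 + 1 + 1)
  = |9| / √18
  = 9 / 4.243
  ≈ 2.121

2.121


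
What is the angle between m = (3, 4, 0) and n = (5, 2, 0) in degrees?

m·n = 3·5 + 4·2 + 0·0 = 15 + 8 + 0 = 23
|m| = √(3² + 4² + 0²) = √25 ≈ 5
|n| = √(5² + 2² + 0²) = √29 ≈ 5.385
cos θ = (m·n)/(|m||n|) = 23/(5·5.385) ≈ 0.8542
θ = arccos(0.8542) ≈ 31.33°

31.33°


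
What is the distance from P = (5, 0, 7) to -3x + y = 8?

distance = |a·x₀ + b·y₀ + c·z₀ - d| / √(a² + b² + c²)
  = |(-3)·5 + 1·0 + 0·7 - 8| / √((-3)² + 1² + 0²)
  = |-15 + 0 + 0 - 8| / √(9 + 1 + 0)
  = |-23| / √10
  = 23 / 3.162
  ≈ 7.273

7.273


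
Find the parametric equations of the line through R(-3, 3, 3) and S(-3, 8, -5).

Direction vector d = S - R = (-3 + 3, 8 - 3, -5 - 3) = (0, 5, -8)
Parametric form r = R + t·d:
x = -3, y = 3 + 5t, z = 3 - 8t

x = -3, y = 3 + 5t, z = 3 - 8t


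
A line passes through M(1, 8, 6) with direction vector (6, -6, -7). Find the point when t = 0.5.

P(t) = M + t·d
  = (1 + 6·0.5, 8 + (-6)·0.5, 6 + (-7)·0.5)
  = (1 + 3, 8 - 3, 6 - 3.5)
  = (4, 5, 2.5)

(4, 5, 2.5)


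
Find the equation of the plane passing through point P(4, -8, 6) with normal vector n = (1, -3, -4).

The plane through P with normal n = (a, b, c) satisfies n·(r - P) = 0,
i.e. ax + by + cz = a·x₀ + b·y₀ + c·z₀.
d = 1·4 + (-3)·(-8) + (-4)·6
  = 4 + 24 - 24
  = 4
Equation: x - 3y - 4z = 4

x - 3y - 4z = 4


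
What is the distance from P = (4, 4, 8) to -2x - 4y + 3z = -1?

distance = |a·x₀ + b·y₀ + c·z₀ - d| / √(a² + b² + c²)
  = |(-2)·4 + (-4)·4 + 3·8 - (-1)| / √((-2)² + (-4)² + 3²)
  = |-8 - 16 + 24 + 1| / √(4 + 16 + 9)
  = |1| / √29
  = 1 / 5.385
  ≈ 0.1857

0.1857


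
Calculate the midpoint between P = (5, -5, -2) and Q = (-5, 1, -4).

M = ((x₁+x₂)/2, (y₁+y₂)/2, (z₁+z₂)/2)
  = ((5 - 5)/2, (-5 + 1)/2, (-2 - 4)/2)
  = (0/2, -4/2, -6/2)
  = (0, -2, -3)

(0, -2, -3)


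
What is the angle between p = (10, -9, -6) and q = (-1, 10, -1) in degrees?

p·q = 10·(-1) + (-9)·10 + (-6)·(-1) = -10 - 90 + 6 = -94
|p| = √(10² + (-9)² + (-6)²) = √217 ≈ 14.73
|q| = √((-1)² + 10² + (-1)²) = √102 ≈ 10.1
cos θ = (p·q)/(|p||q|) = -94/(14.73·10.1) ≈ -0.6318
θ = arccos(-0.6318) ≈ 129.2°

129.2°


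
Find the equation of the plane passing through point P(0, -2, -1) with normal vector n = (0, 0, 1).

The plane through P with normal n = (a, b, c) satisfies n·(r - P) = 0,
i.e. ax + by + cz = a·x₀ + b·y₀ + c·z₀.
d = 0·0 + 0·(-2) + 1·(-1)
  = 0 + 0 - 1
  = -1
Equation: z = -1

z = -1


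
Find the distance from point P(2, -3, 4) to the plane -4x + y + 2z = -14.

distance = |a·x₀ + b·y₀ + c·z₀ - d| / √(a² + b² + c²)
  = |(-4)·2 + 1·(-3) + 2·4 - (-14)| / √((-4)² + 1² + 2²)
  = |-8 - 3 + 8 + 14| / √(16 + 1 + 4)
  = |11| / √21
  = 11 / 4.583
  ≈ 2.4

2.4


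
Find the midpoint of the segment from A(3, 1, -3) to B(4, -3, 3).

M = ((x₁+x₂)/2, (y₁+y₂)/2, (z₁+z₂)/2)
  = ((3 + 4)/2, (1 - 3)/2, (-3 + 3)/2)
  = (7/2, -2/2, 0/2)
  = (3.5, -1, 0)

(3.5, -1, 0)


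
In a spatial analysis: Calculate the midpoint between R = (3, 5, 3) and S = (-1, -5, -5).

M = ((x₁+x₂)/2, (y₁+y₂)/2, (z₁+z₂)/2)
  = ((3 - 1)/2, (5 - 5)/2, (3 - 5)/2)
  = (2/2, 0/2, -2/2)
  = (1, 0, -1)

(1, 0, -1)


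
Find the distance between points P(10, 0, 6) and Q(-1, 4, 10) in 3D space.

d = √[(x₂-x₁)² + (y₂-y₁)² + (z₂-z₁)²]
  = √[(-11)² + 4² + 4²]
  = √[121 + 16 + 16]
  = √153
  ≈ 12.37

12.37


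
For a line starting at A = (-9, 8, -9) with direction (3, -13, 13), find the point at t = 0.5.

P(t) = A + t·d
  = (-9 + 3·0.5, 8 + (-13)·0.5, -9 + 13·0.5)
  = (-9 + 1.5, 8 - 6.5, -9 + 6.5)
  = (-7.5, 1.5, -2.5)

(-7.5, 1.5, -2.5)


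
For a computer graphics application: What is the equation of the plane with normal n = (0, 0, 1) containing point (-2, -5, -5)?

The plane through P with normal n = (a, b, c) satisfies n·(r - P) = 0,
i.e. ax + by + cz = a·x₀ + b·y₀ + c·z₀.
d = 0·(-2) + 0·(-5) + 1·(-5)
  = 0 + 0 - 5
  = -5
Equation: z = -5

z = -5


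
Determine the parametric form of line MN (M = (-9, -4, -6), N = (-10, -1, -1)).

Direction vector d = N - M = (-10 + 9, -1 + 4, -1 + 6) = (-1, 3, 5)
Parametric form r = M + t·d:
x = -9 - t, y = -4 + 3t, z = -6 + 5t

x = -9 - t, y = -4 + 3t, z = -6 + 5t


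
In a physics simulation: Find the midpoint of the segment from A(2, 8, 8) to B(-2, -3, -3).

M = ((x₁+x₂)/2, (y₁+y₂)/2, (z₁+z₂)/2)
  = ((2 - 2)/2, (8 - 3)/2, (8 - 3)/2)
  = (0/2, 5/2, 5/2)
  = (0, 2.5, 2.5)

(0, 2.5, 2.5)


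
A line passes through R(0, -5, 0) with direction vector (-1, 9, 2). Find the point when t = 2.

P(t) = R + t·d
  = (0 + (-1)·2, -5 + 9·2, 0 + 2·2)
  = (0 - 2, -5 + 18, 0 + 4)
  = (-2, 13, 4)

(-2, 13, 4)
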